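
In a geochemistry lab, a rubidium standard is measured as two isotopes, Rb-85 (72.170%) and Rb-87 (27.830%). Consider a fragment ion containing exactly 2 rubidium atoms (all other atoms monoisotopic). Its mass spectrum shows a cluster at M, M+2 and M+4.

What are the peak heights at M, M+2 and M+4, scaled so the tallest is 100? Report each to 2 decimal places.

100.00 : 77.12 : 14.87

Expanding (0.72170 + 0.27830)^2:
P(M) = 0.72170^2 = 0.520851
P(M+2) = 2 × 0.72170^1 × 0.27830^1 = 0.401698
P(M+4) = 0.27830^2 = 0.077451
The M peak is largest (0.520851); scaling to 100 gives 100.00 : 77.12 : 14.87.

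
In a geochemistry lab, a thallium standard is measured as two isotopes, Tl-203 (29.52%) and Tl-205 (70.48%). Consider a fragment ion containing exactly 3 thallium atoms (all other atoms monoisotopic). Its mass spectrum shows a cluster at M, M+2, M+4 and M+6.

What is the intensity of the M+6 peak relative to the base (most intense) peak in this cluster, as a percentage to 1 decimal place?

79.6%

(0.2952 + 0.7048)^3 gives M 0.0257, M+2 0.1843, M+4 0.4399, M+6 0.3501; the largest is M+4.
P(M+4) = C(3,2) × 0.2952^1 × 0.7048^2 = 3 × 0.2952 × 0.49674304 = 0.439916 (base)
P(M+6) = C(3,3) × 0.2952^0 × 0.7048^3 = 1 × 1.0000 × 0.35010449 = 0.350104
Relative intensity = 0.350104 / 0.439916 × 100 = 79.6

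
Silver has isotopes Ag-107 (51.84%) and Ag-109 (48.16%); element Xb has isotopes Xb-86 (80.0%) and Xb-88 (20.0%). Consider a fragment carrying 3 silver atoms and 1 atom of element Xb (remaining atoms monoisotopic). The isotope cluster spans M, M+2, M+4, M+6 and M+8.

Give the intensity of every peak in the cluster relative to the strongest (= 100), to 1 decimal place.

Silver pattern (n=3): 0.13931407 : 0.38827347 : 0.36071085 : 0.11170161
Element Xb pattern (n=1): 0.8000 : 0.2000
Convolve the two distributions (both contribute in 2-u steps):
  M: 0.13931407×0.8000 = 0.111451
  M+2: 0.13931407×0.2000 + 0.38827347×0.8000 = 0.338482
  M+4: 0.38827347×0.2000 + 0.36071085×0.8000 = 0.366223
  M+6: 0.36071085×0.2000 + 0.11170161×0.8000 = 0.161503
  M+8: 0.11170161×0.2000 = 0.022340
Scale to base peak (0.366223) = 100: 30.4 : 92.4 : 100.0 : 44.1 : 6.1

30.4 : 92.4 : 100.0 : 44.1 : 6.1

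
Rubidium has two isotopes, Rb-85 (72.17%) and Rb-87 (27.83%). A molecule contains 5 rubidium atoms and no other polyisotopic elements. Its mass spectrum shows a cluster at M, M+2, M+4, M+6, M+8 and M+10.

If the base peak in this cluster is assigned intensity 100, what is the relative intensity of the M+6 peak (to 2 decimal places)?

Binomial terms of (0.7217 + 0.2783)^5: M 0.1958, M+2 0.3775, M+4 0.2911, M+6 0.1123, M+8 0.0216, M+10 0.0017 → M+2 is the base peak.
P(M+2) = C(5,1) × 0.7217^4 × 0.2783^1 = 5 × 0.27128565 × 0.2783 = 0.377494 (base)
P(M+6) = C(5,3) × 0.7217^2 × 0.2783^3 = 10 × 0.52085089 × 0.02155458 = 0.112267
Relative intensity = 0.112267 / 0.377494 × 100 = 29.74

29.74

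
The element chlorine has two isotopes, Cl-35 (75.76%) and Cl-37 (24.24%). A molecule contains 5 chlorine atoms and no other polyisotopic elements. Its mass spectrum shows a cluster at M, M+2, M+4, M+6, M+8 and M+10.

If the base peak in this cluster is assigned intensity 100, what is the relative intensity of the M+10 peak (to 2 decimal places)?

0.21

(0.7576 + 0.2424)^5 gives M 0.2496, M+2 0.3993, M+4 0.2555, M+6 0.0817, M+8 0.0131, M+10 0.0008; the largest is M+2.
P(M+2) = C(5,1) × 0.7576^4 × 0.2424^1 = 5 × 0.32942751 × 0.2424 = 0.399266 (base)
P(M+10) = C(5,5) × 0.7576^0 × 0.2424^5 = 1 × 1.0000 × 0.00083688 = 0.000837
Relative intensity = 0.000837 / 0.399266 × 100 = 0.21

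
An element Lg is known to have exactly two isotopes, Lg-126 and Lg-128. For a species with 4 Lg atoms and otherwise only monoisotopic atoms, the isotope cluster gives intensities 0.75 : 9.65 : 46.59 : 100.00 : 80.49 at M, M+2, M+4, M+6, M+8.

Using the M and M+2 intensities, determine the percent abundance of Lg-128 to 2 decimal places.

76.28%

Let p = fractional abundance of Lg-126. I(M+2)/I(M) = [C(4,1)·p^3·(1−p)] / p^4 = 4·(1−p)/p = 9.65/0.75 = 12.8667
(1−p)/p = 12.8667/4 = 3.2167  ⇒  p = 1/(1 + 3.2167) = 0.2372
Lg-126: 23.72%, Lg-128: 76.28%.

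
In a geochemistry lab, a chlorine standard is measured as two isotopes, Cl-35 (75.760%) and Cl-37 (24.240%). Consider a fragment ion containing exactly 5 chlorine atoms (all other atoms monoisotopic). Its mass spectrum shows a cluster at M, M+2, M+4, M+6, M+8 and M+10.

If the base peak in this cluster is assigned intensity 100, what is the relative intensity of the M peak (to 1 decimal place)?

Term probabilities: M 0.2496, M+2 0.3993, M+4 0.2555, M+6 0.0817, M+8 0.0131, M+10 0.0008. Base peak = M+2.
P(M+2) = C(5,1) × 0.75760^4 × 0.24240^1 = 5 × 0.32942751 × 0.2424 = 0.399266 (base)
P(M) = C(5,0) × 0.75760^5 × 0.24240^0 = 1 × 0.24957428 × 1.0000 = 0.249574
Relative intensity = 0.249574 / 0.399266 × 100 = 62.5

62.5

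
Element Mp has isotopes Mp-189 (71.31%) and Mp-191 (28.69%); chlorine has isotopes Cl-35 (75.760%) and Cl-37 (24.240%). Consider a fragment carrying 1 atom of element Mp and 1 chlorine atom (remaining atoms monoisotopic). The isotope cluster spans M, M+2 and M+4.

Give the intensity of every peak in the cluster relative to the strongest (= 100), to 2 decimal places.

Element Mp pattern (n=1): 0.7131 : 0.2869
Chlorine pattern (n=1): 0.7576 : 0.2424
Convolve the two distributions (both contribute in 2-u steps):
  M: 0.7131×0.7576 = 0.540245
  M+2: 0.7131×0.2424 + 0.2869×0.7576 = 0.390211
  M+4: 0.2869×0.2424 = 0.069545
Scale to base peak (0.540245) = 100: 100.00 : 72.23 : 12.87

100.00 : 72.23 : 12.87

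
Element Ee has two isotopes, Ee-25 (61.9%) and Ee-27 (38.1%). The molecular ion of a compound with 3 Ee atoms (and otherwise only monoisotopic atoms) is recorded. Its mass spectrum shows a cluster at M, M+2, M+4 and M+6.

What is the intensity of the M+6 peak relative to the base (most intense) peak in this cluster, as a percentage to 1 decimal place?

(0.619 + 0.381)^3 gives M 0.2372, M+2 0.4380, M+4 0.2696, M+6 0.0553; the largest is M+2.
P(M+2) = C(3,1) × 0.619^2 × 0.381^1 = 3 × 0.383161 × 0.3810 = 0.437953 (base)
P(M+6) = C(3,3) × 0.619^0 × 0.381^3 = 1 × 1.0000 × 0.05530634 = 0.055306
Relative intensity = 0.055306 / 0.437953 × 100 = 12.6

12.6%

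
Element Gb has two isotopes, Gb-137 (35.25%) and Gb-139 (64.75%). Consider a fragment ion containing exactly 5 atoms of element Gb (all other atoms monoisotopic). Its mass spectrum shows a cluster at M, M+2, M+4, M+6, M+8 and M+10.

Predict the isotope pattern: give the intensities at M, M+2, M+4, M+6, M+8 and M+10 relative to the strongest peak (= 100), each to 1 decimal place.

Each Gb atom is independently Gb-137 (p = 0.3525) or Gb-139 (q = 0.6475); the cluster is the binomial expansion (p + q)^5.
P(M) = 0.3525^5 = 0.005442
P(M+2) = 5 × 0.3525^4 × 0.6475^1 = 0.049986
P(M+4) = 10 × 0.3525^3 × 0.6475^2 = 0.183636
P(M+6) = 10 × 0.3525^2 × 0.6475^3 = 0.337316
P(M+8) = 5 × 0.3525^1 × 0.6475^4 = 0.309805
P(M+10) = 0.6475^5 = 0.113815
The M+6 peak is largest (0.337316); scaling to 100 gives 1.6 : 14.8 : 54.4 : 100.0 : 91.8 : 33.7.

1.6 : 14.8 : 54.4 : 100.0 : 91.8 : 33.7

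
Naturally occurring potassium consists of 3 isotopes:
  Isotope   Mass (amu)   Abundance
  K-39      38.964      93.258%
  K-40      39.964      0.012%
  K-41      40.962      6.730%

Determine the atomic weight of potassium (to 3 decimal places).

39.099 amu

The abundance-weighted mean is 0.93258 × 38.964 + 0.00012 × 39.964 + 0.06730 × 40.962
= 36.3370 + 0.0048 + 2.7567 = 39.0985 amu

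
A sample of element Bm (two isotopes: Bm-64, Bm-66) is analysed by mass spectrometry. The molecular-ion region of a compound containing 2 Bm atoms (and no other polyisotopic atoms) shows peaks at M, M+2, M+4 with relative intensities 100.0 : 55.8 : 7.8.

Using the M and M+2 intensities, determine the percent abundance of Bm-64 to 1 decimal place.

If p is the fraction of Bm that is Bm-64, then I(M+2)/I(M) = [C(2,1)·p^1·(1−p)] / p^2 = 2·(1−p)/p = 55.8/100.0 = 0.5580
(1−p)/p = 0.5580/2 = 0.2790  ⇒  p = 1/(1 + 0.2790) = 0.7819
Bm-64: 78.2%, Bm-66: 21.8%.

78.2%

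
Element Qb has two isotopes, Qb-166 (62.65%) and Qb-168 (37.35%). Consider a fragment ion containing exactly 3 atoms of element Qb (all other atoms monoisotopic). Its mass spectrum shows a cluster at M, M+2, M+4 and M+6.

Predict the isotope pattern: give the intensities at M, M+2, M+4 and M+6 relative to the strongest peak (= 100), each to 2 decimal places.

Each Qb atom is independently Qb-166 (p = 0.6265) or Qb-168 (q = 0.3735); the cluster is the binomial expansion (p + q)^3.
P(M) = 0.6265^3 = 0.245903
P(M+2) = 3 × 0.6265^2 × 0.3735^1 = 0.439799
P(M+4) = 3 × 0.6265^1 × 0.3735^2 = 0.262194
P(M+6) = 0.3735^3 = 0.052104
The M+2 peak is largest (0.439799); scaling to 100 gives 55.91 : 100.00 : 59.62 : 11.85.

55.91 : 100.00 : 59.62 : 11.85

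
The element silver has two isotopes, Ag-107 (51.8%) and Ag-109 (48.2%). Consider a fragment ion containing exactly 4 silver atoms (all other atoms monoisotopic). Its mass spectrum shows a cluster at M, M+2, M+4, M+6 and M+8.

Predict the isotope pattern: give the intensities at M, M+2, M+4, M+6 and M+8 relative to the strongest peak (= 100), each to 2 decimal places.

The 4 Ag atoms are independent, so intensities follow the terms of (0.518 + 0.482)^4.
P(M) = 0.518^4 = 0.071998
P(M+2) = 4 × 0.518^3 × 0.482^1 = 0.267976
P(M+4) = 6 × 0.518^2 × 0.482^2 = 0.374029
P(M+6) = 4 × 0.518^1 × 0.482^3 = 0.232023
P(M+8) = 0.482^4 = 0.053974
The M+4 peak is largest (0.374029); scaling to 100 gives 19.25 : 71.65 : 100.00 : 62.03 : 14.43.

19.25 : 71.65 : 100.00 : 62.03 : 14.43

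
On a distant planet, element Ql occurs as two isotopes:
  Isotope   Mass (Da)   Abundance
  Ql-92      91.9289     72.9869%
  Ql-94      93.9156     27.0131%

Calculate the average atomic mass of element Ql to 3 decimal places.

92.466 Da

Weight each isotope mass by its fractional abundance: 0.729869 × 91.9289 + 0.270131 × 93.9156
= 67.09605 + 25.36951 = 92.46556 Da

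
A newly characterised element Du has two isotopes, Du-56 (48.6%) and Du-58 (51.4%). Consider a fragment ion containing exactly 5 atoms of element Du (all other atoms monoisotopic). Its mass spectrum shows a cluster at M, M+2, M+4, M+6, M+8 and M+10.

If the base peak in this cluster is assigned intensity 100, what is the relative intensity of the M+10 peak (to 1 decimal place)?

Term probabilities: M 0.0271, M+2 0.1434, M+4 0.3033, M+6 0.3207, M+8 0.1696, M+10 0.0359. Base peak = M+6.
P(M+6) = C(5,3) × 0.486^2 × 0.514^3 = 10 × 0.236196 × 0.13579674 = 0.320746 (base)
P(M+10) = C(5,5) × 0.486^0 × 0.514^5 = 1 × 1.0000 × 0.03587696 = 0.035877
Relative intensity = 0.035877 / 0.320746 × 100 = 11.2

11.2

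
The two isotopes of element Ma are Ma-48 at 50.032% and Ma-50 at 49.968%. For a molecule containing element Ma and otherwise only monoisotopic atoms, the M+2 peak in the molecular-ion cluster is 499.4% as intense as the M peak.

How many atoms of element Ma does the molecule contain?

For n independent Ma atoms, I(M+2)/I(M) = n · (abundance Ma-50) / (abundance Ma-48) = n · 0.49968/0.50032.
n = 4.994 × 0.50032/0.49968 = 5.00 ≈ 5

5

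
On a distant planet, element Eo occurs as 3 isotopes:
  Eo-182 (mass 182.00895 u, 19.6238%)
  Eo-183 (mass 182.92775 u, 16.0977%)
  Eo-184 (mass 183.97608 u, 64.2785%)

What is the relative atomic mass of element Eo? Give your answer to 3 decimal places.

183.421 u

Average mass = Σ (abundance × isotope mass) = 0.196238 × 182.00895 + 0.160977 × 182.92775 + 0.642785 × 183.97608
= 35.717072 + 29.447160 + 118.257065 = 183.421297 u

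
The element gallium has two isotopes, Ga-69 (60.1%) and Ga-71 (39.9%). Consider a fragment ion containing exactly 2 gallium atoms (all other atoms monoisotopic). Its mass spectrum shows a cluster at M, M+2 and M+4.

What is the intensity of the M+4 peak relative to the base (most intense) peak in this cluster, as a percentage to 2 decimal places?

33.19%

Term probabilities: M 0.3612, M+2 0.4796, M+4 0.1592. Base peak = M+2.
P(M+2) = C(2,1) × 0.601^1 × 0.399^1 = 2 × 0.6010 × 0.3990 = 0.479598 (base)
P(M+4) = C(2,2) × 0.601^0 × 0.399^2 = 1 × 1.0000 × 0.159201 = 0.159201
Relative intensity = 0.159201 / 0.479598 × 100 = 33.19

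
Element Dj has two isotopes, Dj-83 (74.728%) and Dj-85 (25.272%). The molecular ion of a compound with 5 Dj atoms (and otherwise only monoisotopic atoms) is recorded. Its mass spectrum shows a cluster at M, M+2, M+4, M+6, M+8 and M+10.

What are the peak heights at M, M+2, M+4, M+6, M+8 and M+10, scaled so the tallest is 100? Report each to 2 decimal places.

59.14 : 100.00 : 67.64 : 22.87 : 3.87 : 0.26

Each Dj atom is independently Dj-83 (p = 0.74728) or Dj-85 (q = 0.25272); the cluster is the binomial expansion (p + q)^5.
P(M) = 0.74728^5 = 0.233033
P(M+2) = 5 × 0.74728^4 × 0.25272^1 = 0.394042
P(M+4) = 10 × 0.74728^3 × 0.25272^2 = 0.266520
P(M+6) = 10 × 0.74728^2 × 0.25272^3 = 0.090133
P(M+8) = 5 × 0.74728^1 × 0.25272^4 = 0.015241
P(M+10) = 0.25272^5 = 0.001031
The M+2 peak is largest (0.394042); scaling to 100 gives 59.14 : 100.00 : 67.64 : 22.87 : 3.87 : 0.26.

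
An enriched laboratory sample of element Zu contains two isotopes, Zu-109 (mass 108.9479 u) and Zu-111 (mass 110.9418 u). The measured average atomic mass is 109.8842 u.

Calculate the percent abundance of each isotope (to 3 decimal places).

Zu-109: 53.042%, Zu-111: 46.958%

Let x be the fractional abundance of Zu-109; then Zu-111 has abundance 1 − x.
108.9479·x + 110.9418·(1 − x) = 109.8842
(108.9479 − 110.9418)·x = 109.8842 − 110.9418
x = -1.0576 / -1.9939 = 0.53042 → 53.042% Zu-109, 46.958% Zu-111.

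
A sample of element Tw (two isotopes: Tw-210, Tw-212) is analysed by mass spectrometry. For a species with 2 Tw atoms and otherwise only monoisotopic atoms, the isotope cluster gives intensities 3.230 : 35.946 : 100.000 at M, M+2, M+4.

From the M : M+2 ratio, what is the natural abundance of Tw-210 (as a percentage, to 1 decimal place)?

15.2%

Let p = fractional abundance of Tw-210. I(M+2)/I(M) = [C(2,1)·p^1·(1−p)] / p^2 = 2·(1−p)/p = 35.946/3.230 = 11.1288
(1−p)/p = 11.1288/2 = 5.5644  ⇒  p = 1/(1 + 5.5644) = 0.1523
Tw-210: 15.2%, Tw-212: 84.8%.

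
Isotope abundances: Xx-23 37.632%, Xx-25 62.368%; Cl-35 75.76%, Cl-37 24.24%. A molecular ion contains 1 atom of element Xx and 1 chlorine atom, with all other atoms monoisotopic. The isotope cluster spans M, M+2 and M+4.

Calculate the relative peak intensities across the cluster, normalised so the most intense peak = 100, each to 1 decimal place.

Element Xx pattern (n=1): 0.37632 : 0.62368
Chlorine pattern (n=1): 0.7576 : 0.2424
Convolve the two distributions (both contribute in 2-u steps):
  M: 0.37632×0.7576 = 0.285100
  M+2: 0.37632×0.2424 + 0.62368×0.7576 = 0.563720
  M+4: 0.62368×0.2424 = 0.151180
Scale to base peak (0.563720) = 100: 50.6 : 100.0 : 26.8

50.6 : 100.0 : 26.8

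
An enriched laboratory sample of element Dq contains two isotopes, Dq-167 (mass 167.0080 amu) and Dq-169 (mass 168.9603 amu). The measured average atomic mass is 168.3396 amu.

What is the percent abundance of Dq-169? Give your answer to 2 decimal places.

68.21%

Let x be the fractional abundance of Dq-167; then Dq-169 has abundance 1 − x.
167.0080·x + 168.9603·(1 − x) = 168.3396
(167.0080 − 168.9603)·x = 168.3396 − 168.9603
x = -0.6207 / -1.9523 = 0.31793 → 31.79% Dq-167, 68.21% Dq-169.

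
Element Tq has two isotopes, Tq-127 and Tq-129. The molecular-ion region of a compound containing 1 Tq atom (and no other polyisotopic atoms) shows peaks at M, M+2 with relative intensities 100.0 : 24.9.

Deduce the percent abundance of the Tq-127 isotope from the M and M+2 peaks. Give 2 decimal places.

Let p = fractional abundance of Tq-127. I(M+2)/I(M) = [C(1,1)·p^0·(1−p)] / p^1 = 1·(1−p)/p = 24.9/100.0 = 0.2490
(1−p)/p = 0.2490/1 = 0.2490  ⇒  p = 1/(1 + 0.2490) = 0.8006
Tq-127: 80.06%, Tq-129: 19.94%.

80.06%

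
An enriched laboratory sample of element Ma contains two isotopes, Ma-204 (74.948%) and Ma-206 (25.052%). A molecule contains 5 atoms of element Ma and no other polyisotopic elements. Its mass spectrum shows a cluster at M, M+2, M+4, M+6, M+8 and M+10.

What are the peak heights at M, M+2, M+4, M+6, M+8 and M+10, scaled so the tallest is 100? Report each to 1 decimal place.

59.8 : 100.0 : 66.9 : 22.3 : 3.7 : 0.2

Each Ma atom is independently Ma-204 (p = 0.74948) or Ma-206 (q = 0.25052); the cluster is the binomial expansion (p + q)^5.
P(M) = 0.74948^5 = 0.236483
P(M+2) = 5 × 0.74948^4 × 0.25052^1 = 0.395232
P(M+4) = 10 × 0.74948^3 × 0.25052^2 = 0.264220
P(M+6) = 10 × 0.74948^2 × 0.25052^3 = 0.088318
P(M+8) = 5 × 0.74948^1 × 0.25052^4 = 0.014760
P(M+10) = 0.25052^5 = 0.000987
The M+2 peak is largest (0.395232); scaling to 100 gives 59.8 : 100.0 : 66.9 : 22.3 : 3.7 : 0.2.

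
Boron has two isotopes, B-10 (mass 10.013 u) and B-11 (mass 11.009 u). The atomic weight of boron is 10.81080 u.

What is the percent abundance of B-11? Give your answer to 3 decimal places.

With x = fraction of B-10 (so B-11 is 1 − x):
10.013·x + 11.009·(1 − x) = 10.81080
(10.013 − 11.009)·x = 10.81080 − 11.009
x = -0.19820 / -0.996 = 0.19900 → 19.900% B-10, 80.100% B-11.

80.100%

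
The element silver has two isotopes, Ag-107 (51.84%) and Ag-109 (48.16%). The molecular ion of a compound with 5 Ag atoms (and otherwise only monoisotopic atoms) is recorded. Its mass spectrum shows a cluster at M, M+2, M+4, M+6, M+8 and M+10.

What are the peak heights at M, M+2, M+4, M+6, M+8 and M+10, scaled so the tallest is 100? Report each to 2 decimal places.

The 5 Ag atoms are independent, so intensities follow the terms of (0.5184 + 0.4816)^5.
P(M) = 0.5184^5 = 0.037439
P(M+2) = 5 × 0.5184^4 × 0.4816^1 = 0.173907
P(M+4) = 10 × 0.5184^3 × 0.4816^2 = 0.323123
P(M+6) = 10 × 0.5184^2 × 0.4816^3 = 0.300185
P(M+8) = 5 × 0.5184^1 × 0.4816^4 = 0.139438
P(M+10) = 0.4816^5 = 0.025908
The M+4 peak is largest (0.323123); scaling to 100 gives 11.59 : 53.82 : 100.00 : 92.90 : 43.15 : 8.02.

11.59 : 53.82 : 100.00 : 92.90 : 43.15 : 8.02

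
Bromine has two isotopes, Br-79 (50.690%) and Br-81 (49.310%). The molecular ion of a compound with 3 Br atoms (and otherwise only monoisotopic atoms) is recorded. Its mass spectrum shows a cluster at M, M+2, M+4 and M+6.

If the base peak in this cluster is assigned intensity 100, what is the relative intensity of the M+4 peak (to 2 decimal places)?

Binomial terms of (0.50690 + 0.49310)^3: M 0.1302, M+2 0.3801, M+4 0.3698, M+6 0.1199 → M+2 is the base peak.
P(M+2) = C(3,1) × 0.50690^2 × 0.49310^1 = 3 × 0.25694761 × 0.4931 = 0.380103 (base)
P(M+4) = C(3,2) × 0.50690^1 × 0.49310^2 = 3 × 0.5069 × 0.24314761 = 0.369755
Relative intensity = 0.369755 / 0.380103 × 100 = 97.28

97.28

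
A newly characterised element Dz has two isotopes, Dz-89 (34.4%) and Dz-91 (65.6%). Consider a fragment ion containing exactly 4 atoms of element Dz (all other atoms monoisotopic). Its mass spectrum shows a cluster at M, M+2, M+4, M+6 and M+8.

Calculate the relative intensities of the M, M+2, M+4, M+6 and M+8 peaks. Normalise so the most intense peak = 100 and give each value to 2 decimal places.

3.60 : 27.50 : 78.66 : 100.00 : 47.67

Expanding (0.344 + 0.656)^4:
P(M) = 0.344^4 = 0.014003
P(M+2) = 4 × 0.344^3 × 0.656^1 = 0.106817
P(M+4) = 6 × 0.344^2 × 0.656^2 = 0.305545
P(M+6) = 4 × 0.344^1 × 0.656^3 = 0.388445
P(M+8) = 0.656^4 = 0.185189
The M+6 peak is largest (0.388445); scaling to 100 gives 3.60 : 27.50 : 78.66 : 100.00 : 47.67.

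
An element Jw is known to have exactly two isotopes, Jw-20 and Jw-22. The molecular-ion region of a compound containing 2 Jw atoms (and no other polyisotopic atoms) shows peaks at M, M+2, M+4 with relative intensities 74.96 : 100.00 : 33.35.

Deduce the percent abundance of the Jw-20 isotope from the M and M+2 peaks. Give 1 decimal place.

60.0%

Write p for the Jw-20 fraction. I(M+2)/I(M) = [C(2,1)·p^1·(1−p)] / p^2 = 2·(1−p)/p = 100.00/74.96 = 1.3340
(1−p)/p = 1.3340/2 = 0.6670  ⇒  p = 1/(1 + 0.6670) = 0.5999
Jw-20: 60.0%, Jw-22: 40.0%.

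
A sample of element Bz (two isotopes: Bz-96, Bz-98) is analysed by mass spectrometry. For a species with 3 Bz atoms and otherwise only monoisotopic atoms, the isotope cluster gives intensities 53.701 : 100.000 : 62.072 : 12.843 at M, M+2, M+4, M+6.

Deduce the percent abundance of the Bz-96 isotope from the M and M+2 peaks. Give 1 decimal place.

61.7%

If p is the fraction of Bz that is Bz-96, then I(M+2)/I(M) = [C(3,1)·p^2·(1−p)] / p^3 = 3·(1−p)/p = 100.000/53.701 = 1.8622
(1−p)/p = 1.8622/3 = 0.6207  ⇒  p = 1/(1 + 0.6207) = 0.6170
Bz-96: 61.7%, Bz-98: 38.3%.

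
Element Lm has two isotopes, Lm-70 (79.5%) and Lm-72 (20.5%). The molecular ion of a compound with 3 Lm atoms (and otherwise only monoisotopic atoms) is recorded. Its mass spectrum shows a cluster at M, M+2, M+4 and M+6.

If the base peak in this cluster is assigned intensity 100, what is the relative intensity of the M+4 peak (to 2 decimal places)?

19.95

(0.795 + 0.205)^3 gives M 0.5025, M+2 0.3887, M+4 0.1002, M+6 0.0086; the largest is M.
P(M) = C(3,0) × 0.795^3 × 0.205^0 = 1 × 0.50245988 × 1.0000 = 0.502460 (base)
P(M+4) = C(3,2) × 0.795^1 × 0.205^2 = 3 × 0.7950 × 0.042025 = 0.100230
Relative intensity = 0.100230 / 0.502460 × 100 = 19.95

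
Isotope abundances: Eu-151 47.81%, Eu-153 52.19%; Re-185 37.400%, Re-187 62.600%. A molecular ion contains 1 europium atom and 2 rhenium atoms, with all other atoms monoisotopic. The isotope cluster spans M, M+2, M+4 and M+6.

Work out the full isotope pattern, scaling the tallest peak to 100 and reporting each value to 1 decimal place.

15.5 : 68.8 : 100.0 : 47.4

Europium pattern (n=1): 0.4781 : 0.5219
Rhenium pattern (n=2): 0.139876 : 0.468248 : 0.391876
Convolve the two distributions (both contribute in 2-u steps):
  M: 0.4781×0.139876 = 0.066875
  M+2: 0.4781×0.468248 + 0.5219×0.139876 = 0.296871
  M+4: 0.4781×0.391876 + 0.5219×0.468248 = 0.431735
  M+6: 0.5219×0.391876 = 0.204520
Scale to base peak (0.431735) = 100: 15.5 : 68.8 : 100.0 : 47.4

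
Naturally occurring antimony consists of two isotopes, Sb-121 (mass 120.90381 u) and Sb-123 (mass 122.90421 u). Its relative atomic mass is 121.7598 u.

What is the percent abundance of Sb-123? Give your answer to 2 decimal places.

With x = fraction of Sb-121 (so Sb-123 is 1 − x):
120.90381·x + 122.90421·(1 − x) = 121.7598
(120.90381 − 122.90421)·x = 121.7598 − 122.90421
x = -1.14441 / -2.00040 = 0.57209 → 57.21% Sb-121, 42.79% Sb-123.

42.79%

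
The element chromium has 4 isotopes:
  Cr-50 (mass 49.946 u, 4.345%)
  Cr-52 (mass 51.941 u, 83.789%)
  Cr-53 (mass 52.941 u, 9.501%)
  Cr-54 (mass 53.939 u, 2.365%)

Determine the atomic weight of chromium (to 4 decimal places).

51.9966 u

The abundance-weighted mean is 0.04345 × 49.946 + 0.83789 × 51.941 + 0.09501 × 52.941 + 0.02365 × 53.939
= 2.17015 + 43.52084 + 5.02992 + 1.27566 = 51.99657 u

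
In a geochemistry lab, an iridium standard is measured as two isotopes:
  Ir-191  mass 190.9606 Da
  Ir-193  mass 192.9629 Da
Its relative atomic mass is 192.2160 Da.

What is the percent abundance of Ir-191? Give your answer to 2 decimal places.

37.30%

Writing the weighted mean with unknown fraction x of Ir-191:
190.9606·x + 192.9629·(1 − x) = 192.2160
(190.9606 − 192.9629)·x = 192.2160 − 192.9629
x = -0.7469 / -2.0023 = 0.37302 → 37.30% Ir-191, 62.70% Ir-193.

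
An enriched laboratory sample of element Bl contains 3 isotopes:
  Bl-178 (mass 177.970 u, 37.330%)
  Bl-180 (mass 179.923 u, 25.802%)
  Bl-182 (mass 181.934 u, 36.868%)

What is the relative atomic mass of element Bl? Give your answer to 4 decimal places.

179.9354 u

Ar = Σ fᵢ·mᵢ = 0.37330 × 177.970 + 0.25802 × 179.923 + 0.36868 × 181.934
= 66.43620 + 46.42373 + 67.07543 = 179.93536 u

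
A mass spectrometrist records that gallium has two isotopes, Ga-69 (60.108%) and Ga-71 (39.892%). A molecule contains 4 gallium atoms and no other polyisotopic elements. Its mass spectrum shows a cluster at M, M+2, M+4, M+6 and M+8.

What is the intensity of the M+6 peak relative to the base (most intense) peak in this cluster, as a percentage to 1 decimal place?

44.0%

(0.60108 + 0.39892)^4 gives M 0.1305, M+2 0.3465, M+4 0.3450, M+6 0.1526, M+8 0.0253; the largest is M+2.
P(M+2) = C(4,1) × 0.60108^3 × 0.39892^1 = 4 × 0.2171685 × 0.39892 = 0.346531 (base)
P(M+6) = C(4,3) × 0.60108^1 × 0.39892^3 = 4 × 0.60108 × 0.063483 = 0.152633
Relative intensity = 0.152633 / 0.346531 × 100 = 44.0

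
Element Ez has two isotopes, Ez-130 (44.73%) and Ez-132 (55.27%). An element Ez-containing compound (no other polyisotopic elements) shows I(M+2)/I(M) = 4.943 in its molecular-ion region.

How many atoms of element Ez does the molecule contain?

4

With n Ez atoms, P(M+2)/P(M) = C(n,1)·p^(n−1)q / p^n = n·q/p = n · 0.5527/0.4473.
n = 4.943 × 0.4473/0.5527 = 4.00 ≈ 4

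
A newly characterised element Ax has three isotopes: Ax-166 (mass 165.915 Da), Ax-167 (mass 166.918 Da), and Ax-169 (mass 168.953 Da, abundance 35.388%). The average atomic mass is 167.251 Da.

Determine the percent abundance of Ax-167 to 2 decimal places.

26.01%

Let x and y be the fractions of Ax-166 and Ax-167. Then x + y = 1 − 0.35388 = 0.64612 and 165.915x + 166.918y = 167.251 − 0.35388×168.953 = 107.46191236.
Substituting: 165.915x + 166.918(0.64612 − x) = 107.46191236
(165.915 − 166.918)x = -0.3871458  ⇒  x = 0.38599, y = 0.26013
Ax-166: 38.60%, Ax-167: 26.01%.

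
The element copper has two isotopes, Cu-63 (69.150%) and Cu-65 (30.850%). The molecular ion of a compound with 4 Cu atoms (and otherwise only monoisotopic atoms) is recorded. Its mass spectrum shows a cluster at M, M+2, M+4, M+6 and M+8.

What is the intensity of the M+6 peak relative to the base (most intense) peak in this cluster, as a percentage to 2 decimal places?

19.90%

Binomial terms of (0.69150 + 0.30850)^4: M 0.2286, M+2 0.4080, M+4 0.2731, M+6 0.0812, M+8 0.0091 → M+2 is the base peak.
P(M+2) = C(4,1) × 0.69150^3 × 0.30850^1 = 4 × 0.33065611 × 0.3085 = 0.408030 (base)
P(M+6) = C(4,3) × 0.69150^1 × 0.30850^3 = 4 × 0.6915 × 0.02936064 = 0.081212
Relative intensity = 0.081212 / 0.408030 × 100 = 19.90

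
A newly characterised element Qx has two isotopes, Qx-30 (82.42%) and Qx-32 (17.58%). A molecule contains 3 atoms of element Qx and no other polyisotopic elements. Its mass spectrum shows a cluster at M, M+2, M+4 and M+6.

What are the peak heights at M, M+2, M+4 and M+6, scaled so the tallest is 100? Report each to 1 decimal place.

The 3 Qx atoms are independent, so intensities follow the terms of (0.8242 + 0.1758)^3.
P(M) = 0.8242^3 = 0.559884
P(M+2) = 3 × 0.8242^2 × 0.1758^1 = 0.358266
P(M+4) = 3 × 0.8242^1 × 0.1758^2 = 0.076417
P(M+6) = 0.1758^3 = 0.005433
The M peak is largest (0.559884); scaling to 100 gives 100.0 : 64.0 : 13.6 : 1.0.

100.0 : 64.0 : 13.6 : 1.0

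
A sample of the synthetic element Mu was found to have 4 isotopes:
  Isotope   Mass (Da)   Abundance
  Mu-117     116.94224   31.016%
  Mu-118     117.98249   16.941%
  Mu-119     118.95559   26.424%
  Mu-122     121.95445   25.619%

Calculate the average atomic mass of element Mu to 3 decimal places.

Average mass = Σ (abundance × isotope mass) = 0.31016 × 116.94224 + 0.16941 × 117.98249 + 0.26424 × 118.95559 + 0.25619 × 121.95445
= 36.270805 + 19.987414 + 31.432825 + 31.243511 = 118.934555 Da

118.935 Da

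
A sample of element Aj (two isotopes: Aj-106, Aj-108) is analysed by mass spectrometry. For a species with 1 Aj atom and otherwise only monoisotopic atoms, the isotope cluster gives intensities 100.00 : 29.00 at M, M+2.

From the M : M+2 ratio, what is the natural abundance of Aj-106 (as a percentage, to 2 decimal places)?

77.52%

Let p = fractional abundance of Aj-106. I(M+2)/I(M) = [C(1,1)·p^0·(1−p)] / p^1 = 1·(1−p)/p = 29.00/100.00 = 0.2900
(1−p)/p = 0.2900/1 = 0.2900  ⇒  p = 1/(1 + 0.2900) = 0.7752
Aj-106: 77.52%, Aj-108: 22.48%.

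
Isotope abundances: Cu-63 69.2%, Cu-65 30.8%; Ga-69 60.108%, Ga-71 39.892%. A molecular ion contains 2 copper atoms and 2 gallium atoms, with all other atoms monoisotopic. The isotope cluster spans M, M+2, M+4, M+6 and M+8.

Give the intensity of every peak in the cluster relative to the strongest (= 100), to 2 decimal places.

Copper pattern (n=2): 0.478864 : 0.426272 : 0.094864
Gallium pattern (n=2): 0.36129717 : 0.47956567 : 0.15913717
Convolve the two distributions (both contribute in 2-u steps):
  M: 0.478864×0.36129717 = 0.173012
  M+2: 0.478864×0.47956567 + 0.426272×0.36129717 = 0.383658
  M+4: 0.478864×0.15913717 + 0.426272×0.47956567 + 0.094864×0.36129717 = 0.314905
  M+6: 0.426272×0.15913717 + 0.094864×0.47956567 = 0.113329
  M+8: 0.094864×0.15913717 = 0.015096
Scale to base peak (0.383658) = 100: 45.10 : 100.00 : 82.08 : 29.54 : 3.93

45.10 : 100.00 : 82.08 : 29.54 : 3.93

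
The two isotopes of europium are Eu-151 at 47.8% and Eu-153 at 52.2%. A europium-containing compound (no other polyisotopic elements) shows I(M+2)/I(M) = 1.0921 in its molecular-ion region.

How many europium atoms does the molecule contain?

The M+2/M ratio from n Eu atoms is n · q/p = n · 0.522/0.478.
n = 1.0921 × 0.478/0.522 = 1.00 ≈ 1

1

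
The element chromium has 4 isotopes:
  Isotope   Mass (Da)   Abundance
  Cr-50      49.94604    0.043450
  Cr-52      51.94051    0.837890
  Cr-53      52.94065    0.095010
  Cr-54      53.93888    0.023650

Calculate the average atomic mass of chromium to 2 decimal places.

Average mass = Σ (abundance × isotope mass) = 0.043450 × 49.94604 + 0.837890 × 51.94051 + 0.095010 × 52.94065 + 0.023650 × 53.93888
= 2.170155 + 43.520434 + 5.029891 + 1.275655 = 51.996135 Da

52.00 Da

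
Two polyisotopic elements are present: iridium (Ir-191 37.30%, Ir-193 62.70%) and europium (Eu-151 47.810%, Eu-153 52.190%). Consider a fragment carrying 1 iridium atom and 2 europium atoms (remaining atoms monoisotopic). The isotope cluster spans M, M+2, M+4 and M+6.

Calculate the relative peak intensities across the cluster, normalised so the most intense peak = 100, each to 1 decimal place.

20.6 : 79.5 : 100.0 : 41.2

Iridium pattern (n=1): 0.3730 : 0.6270
Europium pattern (n=2): 0.22857961 : 0.49904078 : 0.27237961
Convolve the two distributions (both contribute in 2-u steps):
  M: 0.3730×0.22857961 = 0.085260
  M+2: 0.3730×0.49904078 + 0.6270×0.22857961 = 0.329462
  M+4: 0.3730×0.27237961 + 0.6270×0.49904078 = 0.414496
  M+6: 0.6270×0.27237961 = 0.170782
Scale to base peak (0.414496) = 100: 20.6 : 79.5 : 100.0 : 41.2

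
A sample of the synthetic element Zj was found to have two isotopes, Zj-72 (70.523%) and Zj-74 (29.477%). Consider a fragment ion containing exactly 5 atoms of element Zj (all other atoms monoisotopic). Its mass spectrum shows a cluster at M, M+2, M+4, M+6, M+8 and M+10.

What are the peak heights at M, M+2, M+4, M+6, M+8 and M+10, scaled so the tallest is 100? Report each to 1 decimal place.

47.8 : 100.0 : 83.6 : 34.9 : 7.3 : 0.6

Each Zj atom is independently Zj-72 (p = 0.70523) or Zj-74 (q = 0.29477); the cluster is the binomial expansion (p + q)^5.
P(M) = 0.70523^5 = 0.174443
P(M+2) = 5 × 0.70523^4 × 0.29477^1 = 0.364566
P(M+4) = 10 × 0.70523^3 × 0.29477^2 = 0.304761
P(M+6) = 10 × 0.70523^2 × 0.29477^3 = 0.127383
P(M+8) = 5 × 0.70523^1 × 0.29477^4 = 0.026622
P(M+10) = 0.29477^5 = 0.002225
The M+2 peak is largest (0.364566); scaling to 100 gives 47.8 : 100.0 : 83.6 : 34.9 : 7.3 : 0.6.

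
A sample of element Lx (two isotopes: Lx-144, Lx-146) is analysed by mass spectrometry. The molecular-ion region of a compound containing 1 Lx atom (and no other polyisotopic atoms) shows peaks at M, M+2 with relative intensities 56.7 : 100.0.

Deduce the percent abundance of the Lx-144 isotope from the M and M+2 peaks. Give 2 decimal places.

36.18%

Write p for the Lx-144 fraction. I(M+2)/I(M) = [C(1,1)·p^0·(1−p)] / p^1 = 1·(1−p)/p = 100.0/56.7 = 1.7637
(1−p)/p = 1.7637/1 = 1.7637  ⇒  p = 1/(1 + 1.7637) = 0.3618
Lx-144: 36.18%, Lx-146: 63.82%.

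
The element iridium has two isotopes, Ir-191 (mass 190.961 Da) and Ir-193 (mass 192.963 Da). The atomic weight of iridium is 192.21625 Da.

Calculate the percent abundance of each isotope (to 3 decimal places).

With x = fraction of Ir-191 (so Ir-193 is 1 − x):
190.961·x + 192.963·(1 − x) = 192.21625
(190.961 − 192.963)·x = 192.21625 − 192.963
x = -0.74675 / -2.002 = 0.37300 → 37.300% Ir-191, 62.700% Ir-193.

Ir-191: 37.300%, Ir-193: 62.700%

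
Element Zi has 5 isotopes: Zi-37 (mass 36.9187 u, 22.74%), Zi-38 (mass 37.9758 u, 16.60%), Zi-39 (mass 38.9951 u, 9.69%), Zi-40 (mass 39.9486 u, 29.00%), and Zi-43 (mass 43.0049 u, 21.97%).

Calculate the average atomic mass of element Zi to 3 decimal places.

Average mass = Σ (abundance × isotope mass) = 0.2274 × 36.9187 + 0.1660 × 37.9758 + 0.0969 × 38.9951 + 0.2900 × 39.9486 + 0.2197 × 43.0049
= 8.39531 + 6.30398 + 3.77863 + 11.58509 + 9.44818 = 39.51119 u

39.511 u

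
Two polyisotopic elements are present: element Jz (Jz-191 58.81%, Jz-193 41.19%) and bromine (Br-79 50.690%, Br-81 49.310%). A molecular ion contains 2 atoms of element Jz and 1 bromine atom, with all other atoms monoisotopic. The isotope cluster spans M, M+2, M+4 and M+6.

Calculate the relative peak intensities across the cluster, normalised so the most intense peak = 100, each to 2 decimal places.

Element Jz pattern (n=2): 0.34586161 : 0.48447678 : 0.16966161
Bromine pattern (n=1): 0.5069 : 0.4931
Convolve the two distributions (both contribute in 2-u steps):
  M: 0.34586161×0.5069 = 0.175317
  M+2: 0.34586161×0.4931 + 0.48447678×0.5069 = 0.416126
  M+4: 0.48447678×0.4931 + 0.16966161×0.5069 = 0.324897
  M+6: 0.16966161×0.4931 = 0.083660
Scale to base peak (0.416126) = 100: 42.13 : 100.00 : 78.08 : 20.10

42.13 : 100.00 : 78.08 : 20.10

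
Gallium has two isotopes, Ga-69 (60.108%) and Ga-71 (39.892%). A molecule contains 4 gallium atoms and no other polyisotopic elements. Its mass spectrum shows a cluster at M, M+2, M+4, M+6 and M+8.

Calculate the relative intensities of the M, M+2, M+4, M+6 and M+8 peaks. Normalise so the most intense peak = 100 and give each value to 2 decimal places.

37.67 : 100.00 : 99.55 : 44.05 : 7.31

Each Ga atom is independently Ga-69 (p = 0.60108) or Ga-71 (q = 0.39892); the cluster is the binomial expansion (p + q)^4.
P(M) = 0.60108^4 = 0.130536
P(M+2) = 4 × 0.60108^3 × 0.39892^1 = 0.346531
P(M+4) = 6 × 0.60108^2 × 0.39892^2 = 0.344975
P(M+6) = 4 × 0.60108^1 × 0.39892^3 = 0.152633
P(M+8) = 0.39892^4 = 0.025325
The M+2 peak is largest (0.346531); scaling to 100 gives 37.67 : 100.00 : 99.55 : 44.05 : 7.31.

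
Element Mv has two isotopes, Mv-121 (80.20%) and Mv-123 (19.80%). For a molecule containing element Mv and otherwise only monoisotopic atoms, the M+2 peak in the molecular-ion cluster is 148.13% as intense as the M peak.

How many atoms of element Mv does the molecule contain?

For n independent Mv atoms, I(M+2)/I(M) = n · (abundance Mv-123) / (abundance Mv-121) = n · 0.1980/0.8020.
n = 1.4813 × 0.8020/0.1980 = 6.00 ≈ 6

6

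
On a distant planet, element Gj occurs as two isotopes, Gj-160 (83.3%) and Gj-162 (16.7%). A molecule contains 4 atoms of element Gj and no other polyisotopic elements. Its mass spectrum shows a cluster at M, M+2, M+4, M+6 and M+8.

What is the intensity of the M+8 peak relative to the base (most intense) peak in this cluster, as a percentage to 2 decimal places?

Binomial terms of (0.833 + 0.167)^4: M 0.4815, M+2 0.3861, M+4 0.1161, M+6 0.0155, M+8 0.0008 → M is the base peak.
P(M) = C(4,0) × 0.833^4 × 0.167^0 = 1 × 0.48148194 × 1.0000 = 0.481482 (base)
P(M+8) = C(4,4) × 0.833^0 × 0.167^4 = 1 × 1.0000 × 0.0007778 = 0.000778
Relative intensity = 0.000778 / 0.481482 × 100 = 0.16

0.16%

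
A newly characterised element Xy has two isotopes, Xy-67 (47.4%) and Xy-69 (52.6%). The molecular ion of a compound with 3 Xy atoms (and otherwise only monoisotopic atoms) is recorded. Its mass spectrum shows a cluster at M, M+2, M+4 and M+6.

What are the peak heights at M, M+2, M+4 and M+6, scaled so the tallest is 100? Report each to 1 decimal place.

The 3 Xy atoms are independent, so intensities follow the terms of (0.474 + 0.526)^3.
P(M) = 0.474^3 = 0.106496
P(M+2) = 3 × 0.474^2 × 0.526^1 = 0.354539
P(M+4) = 3 × 0.474^1 × 0.526^2 = 0.393433
P(M+6) = 0.526^3 = 0.145532
The M+4 peak is largest (0.393433); scaling to 100 gives 27.1 : 90.1 : 100.0 : 37.0.

27.1 : 90.1 : 100.0 : 37.0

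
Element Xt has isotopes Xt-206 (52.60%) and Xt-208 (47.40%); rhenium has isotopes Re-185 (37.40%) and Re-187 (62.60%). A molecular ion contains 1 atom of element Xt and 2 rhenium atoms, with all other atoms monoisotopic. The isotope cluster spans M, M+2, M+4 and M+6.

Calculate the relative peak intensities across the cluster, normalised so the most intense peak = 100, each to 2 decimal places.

Element Xt pattern (n=1): 0.5260 : 0.4740
Rhenium pattern (n=2): 0.139876 : 0.468248 : 0.391876
Convolve the two distributions (both contribute in 2-u steps):
  M: 0.5260×0.139876 = 0.073575
  M+2: 0.5260×0.468248 + 0.4740×0.139876 = 0.312600
  M+4: 0.5260×0.391876 + 0.4740×0.468248 = 0.428076
  M+6: 0.4740×0.391876 = 0.185749
Scale to base peak (0.428076) = 100: 17.19 : 73.02 : 100.00 : 43.39

17.19 : 73.02 : 100.00 : 43.39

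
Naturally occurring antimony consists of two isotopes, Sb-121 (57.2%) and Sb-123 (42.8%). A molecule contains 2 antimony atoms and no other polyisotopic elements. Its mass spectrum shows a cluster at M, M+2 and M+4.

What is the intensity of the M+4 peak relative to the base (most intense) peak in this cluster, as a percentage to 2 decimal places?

37.41%

(0.572 + 0.428)^2 gives M 0.3272, M+2 0.4896, M+4 0.1832; the largest is M+2.
P(M+2) = C(2,1) × 0.572^1 × 0.428^1 = 2 × 0.5720 × 0.4280 = 0.489632 (base)
P(M+4) = C(2,2) × 0.572^0 × 0.428^2 = 1 × 1.0000 × 0.183184 = 0.183184
Relative intensity = 0.183184 / 0.489632 × 100 = 37.41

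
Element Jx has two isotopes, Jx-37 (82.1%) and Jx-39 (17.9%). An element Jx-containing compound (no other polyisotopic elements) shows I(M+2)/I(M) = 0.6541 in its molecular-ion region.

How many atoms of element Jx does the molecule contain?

3

With n Jx atoms, P(M+2)/P(M) = C(n,1)·p^(n−1)q / p^n = n·q/p = n · 0.179/0.821.
n = 0.6541 × 0.821/0.179 = 3.00 ≈ 3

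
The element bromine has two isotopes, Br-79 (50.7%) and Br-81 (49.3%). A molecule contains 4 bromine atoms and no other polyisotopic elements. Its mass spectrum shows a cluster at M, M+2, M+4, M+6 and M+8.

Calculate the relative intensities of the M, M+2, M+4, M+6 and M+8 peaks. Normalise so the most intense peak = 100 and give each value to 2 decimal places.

17.63 : 68.56 : 100.00 : 64.83 : 15.76

Each Br atom is independently Br-79 (p = 0.507) or Br-81 (q = 0.493); the cluster is the binomial expansion (p + q)^4.
P(M) = 0.507^4 = 0.066074
P(M+2) = 4 × 0.507^3 × 0.493^1 = 0.256999
P(M+4) = 6 × 0.507^2 × 0.493^2 = 0.374853
P(M+6) = 4 × 0.507^1 × 0.493^3 = 0.243001
P(M+8) = 0.493^4 = 0.059073
The M+4 peak is largest (0.374853); scaling to 100 gives 17.63 : 68.56 : 100.00 : 64.83 : 15.76.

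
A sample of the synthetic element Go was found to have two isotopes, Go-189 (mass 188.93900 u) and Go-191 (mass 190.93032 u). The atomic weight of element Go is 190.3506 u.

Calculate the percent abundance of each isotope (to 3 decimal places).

Writing the weighted mean with unknown fraction x of Go-189:
188.93900·x + 190.93032·(1 − x) = 190.3506
(188.93900 − 190.93032)·x = 190.3506 − 190.93032
x = -0.57972 / -1.99132 = 0.29112 → 29.112% Go-189, 70.888% Go-191.

Go-189: 29.112%, Go-191: 70.888%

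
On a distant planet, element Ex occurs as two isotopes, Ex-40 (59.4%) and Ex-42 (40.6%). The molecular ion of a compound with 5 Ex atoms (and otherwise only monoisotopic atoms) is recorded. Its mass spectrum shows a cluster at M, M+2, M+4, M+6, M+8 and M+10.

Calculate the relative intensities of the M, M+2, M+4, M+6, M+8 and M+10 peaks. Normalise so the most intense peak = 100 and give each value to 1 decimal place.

The 5 Ex atoms are independent, so intensities follow the terms of (0.594 + 0.406)^5.
P(M) = 0.594^5 = 0.073949
P(M+2) = 5 × 0.594^4 × 0.406^1 = 0.252721
P(M+4) = 10 × 0.594^3 × 0.406^2 = 0.345471
P(M+6) = 10 × 0.594^2 × 0.406^3 = 0.236130
P(M+8) = 5 × 0.594^1 × 0.406^4 = 0.080698
P(M+10) = 0.406^5 = 0.011031
The M+4 peak is largest (0.345471); scaling to 100 gives 21.4 : 73.2 : 100.0 : 68.4 : 23.4 : 3.2.

21.4 : 73.2 : 100.0 : 68.4 : 23.4 : 3.2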